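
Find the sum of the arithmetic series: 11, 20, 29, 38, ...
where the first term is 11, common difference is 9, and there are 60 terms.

Sₙ = n/2 × (first + last)
Last term = a + (n-1)d = 11 + (60-1)×9 = 542
S_60 = 60/2 × (11 + 542)
S_60 = 60/2 × 553 = 16590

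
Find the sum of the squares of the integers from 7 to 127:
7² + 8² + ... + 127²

Use ∑_{k=1}^{n} k² = n(n+1)(2n+1)/6, then subtract the first 6 terms.
∑_{k=1}^{127} k² = 127×128×255/6 = 690880
∑_{k=1}^{6} k² = 6×7×13/6 = 91
∑_{k=7}^{127} k² = 690880 - 91 = 690789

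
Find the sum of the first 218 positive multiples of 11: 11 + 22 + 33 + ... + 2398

Factor out 11: = 11(1 + 2 + ... + 218) = 11 × n(n+1)/2
= 11 × 218×219/2
= 11 × 23871
= 262581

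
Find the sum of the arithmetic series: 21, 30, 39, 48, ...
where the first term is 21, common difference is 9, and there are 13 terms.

Sₙ = n/2 × (first + last)
Last term = a + (n-1)d = 21 + (13-1)×9 = 129
S_13 = 13/2 × (21 + 129)
S_13 = 13/2 × 150 = 975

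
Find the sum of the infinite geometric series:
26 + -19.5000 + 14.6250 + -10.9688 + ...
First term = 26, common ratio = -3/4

For |r| < 1, S = a / (1 - r)
S = 26 / (1 - (-3/4))
S = 26 / (7/4)
S = 104/7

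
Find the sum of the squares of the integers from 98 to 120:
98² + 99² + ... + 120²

Use ∑_{k=1}^{n} k² = n(n+1)(2n+1)/6, then subtract the first 97 terms.
∑_{k=1}^{120} k² = 120×121×241/6 = 583220
∑_{k=1}^{97} k² = 97×98×195/6 = 308945
∑_{k=98}^{120} k² = 583220 - 308945 = 274275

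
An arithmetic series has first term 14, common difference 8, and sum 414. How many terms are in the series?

Using S = n/2 × [2a + (n-1)d]
414 = n/2 × [2(14) + (n-1)(8)]
414 = n/2 × [28 + 8n - 8]
828 = n × [20 + 8n]
8n² + (20)n - 828 = 0
Discriminant: Δ = (20)² - 4(8)(-828) = 400 + 26496 = 26896
√Δ = 164
n = [-(20) + √Δ] / (2·8) = (-20 + 164) / 16 = 144 / 16 = 9
(The negative root is discarded since n must be a positive integer.)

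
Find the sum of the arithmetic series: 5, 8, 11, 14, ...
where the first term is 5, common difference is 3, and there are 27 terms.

Sₙ = n/2 × (first + last)
Last term = a + (n-1)d = 5 + (27-1)×3 = 83
S_27 = 27/2 × (5 + 83)
S_27 = 27/2 × 88 = 1188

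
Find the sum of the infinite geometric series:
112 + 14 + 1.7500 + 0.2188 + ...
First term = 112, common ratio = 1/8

For |r| < 1, S = a / (1 - r)
S = 112 / (1 - (1/8))
S = 112 / (7/8)
S = 128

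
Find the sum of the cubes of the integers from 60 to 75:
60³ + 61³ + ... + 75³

Use ∑_{k=1}^{n} k³ = [n(n+1)/2]², then subtract the first 59 terms.
∑_{k=1}^{75} k³ = [75×76/2]² = 2850² = 8122500
∑_{k=1}^{59} k³ = [59×60/2]² = 1770² = 3132900
∑_{k=60}^{75} k³ = 8122500 - 3132900 = 4989600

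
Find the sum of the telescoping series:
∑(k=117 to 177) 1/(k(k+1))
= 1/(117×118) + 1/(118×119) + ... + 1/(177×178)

Partial fractions: 1/(k(k+1)) = 1/k - 1/(k+1)
The series telescopes:
= (1/117 - 1/118) + (1/118 - 1/119) + ... + (1/177 - 1/178)
= 1/117 - 1/178
= 61/20826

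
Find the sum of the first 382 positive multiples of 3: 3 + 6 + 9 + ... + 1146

Factor out 3: = 3(1 + 2 + ... + 382) = 3 × n(n+1)/2
= 3 × 382×383/2
= 3 × 73153
= 219459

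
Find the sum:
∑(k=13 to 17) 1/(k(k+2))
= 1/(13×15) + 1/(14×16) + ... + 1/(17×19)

Partial fractions: 1/(k(k+2)) = (1/2)[1/k - 1/(k+2)]
Telescoping leaves the first two and last two terms:
= (1/2)[1/13 + 1/14 - 1/18 - 1/19]
= 625/31122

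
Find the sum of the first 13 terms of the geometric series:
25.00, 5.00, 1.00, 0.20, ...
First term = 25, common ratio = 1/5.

Sₙ = a(1 - rⁿ) / (1 - r)
S_13 = 25(1 - (1/5)^13) / (1 - (1/5))
S_13 = 25(1 - (1/1220703125)) / (4/5)
S_13 = 305175781/9765625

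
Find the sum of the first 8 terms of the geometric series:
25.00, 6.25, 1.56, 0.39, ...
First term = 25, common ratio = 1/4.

Sₙ = a(1 - rⁿ) / (1 - r)
S_8 = 25(1 - (1/4)^8) / (1 - (1/4))
S_8 = 25(1 - (1/65536)) / (3/4)
S_8 = 546125/16384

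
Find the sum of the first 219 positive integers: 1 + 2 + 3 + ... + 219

Formula: ∑k = n(n+1)/2
= 219×220/2
= 48180/2
= 24090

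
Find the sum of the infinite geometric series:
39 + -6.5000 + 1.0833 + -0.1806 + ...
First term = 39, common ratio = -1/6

For |r| < 1, S = a / (1 - r)
S = 39 / (1 - (-1/6))
S = 39 / (7/6)
S = 234/7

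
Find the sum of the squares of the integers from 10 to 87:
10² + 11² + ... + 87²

Use ∑_{k=1}^{n} k² = n(n+1)(2n+1)/6, then subtract the first 9 terms.
∑_{k=1}^{87} k² = 87×88×175/6 = 223300
∑_{k=1}^{9} k² = 9×10×19/6 = 285
∑_{k=10}^{87} k² = 223300 - 285 = 223015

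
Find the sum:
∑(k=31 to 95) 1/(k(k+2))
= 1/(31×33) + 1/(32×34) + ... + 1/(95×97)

Partial fractions: 1/(k(k+2)) = (1/2)[1/k - 1/(k+2)]
Telescoping leaves the first two and last two terms:
= (1/2)[1/31 + 1/32 - 1/96 - 1/97]
= 6175/288672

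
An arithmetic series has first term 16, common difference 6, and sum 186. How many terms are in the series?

Using S = n/2 × [2a + (n-1)d]
186 = n/2 × [2(16) + (n-1)(6)]
186 = n/2 × [32 + 6n - 6]
372 = n × [26 + 6n]
6n² + (26)n - 372 = 0
Discriminant: Δ = (26)² - 4(6)(-372) = 676 + 8928 = 9604
√Δ = 98
n = [-(26) + √Δ] / (2·6) = (-26 + 98) / 12 = 72 / 12 = 6
(The negative root is discarded since n must be a positive integer.)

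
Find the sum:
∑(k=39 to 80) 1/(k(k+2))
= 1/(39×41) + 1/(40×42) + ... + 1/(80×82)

Partial fractions: 1/(k(k+2)) = (1/2)[1/k - 1/(k+2)]
Telescoping leaves the first two and last two terms:
= (1/2)[1/39 + 1/40 - 1/81 - 1/82]
= 45073/3453840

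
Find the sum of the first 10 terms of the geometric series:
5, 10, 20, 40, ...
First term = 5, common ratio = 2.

Sₙ = a(1 - rⁿ) / (1 - r)
S_10 = 5(1 - 2^10) / (1 - 2)
S_10 = 5(1 - 1024) / (-1)
S_10 = 5115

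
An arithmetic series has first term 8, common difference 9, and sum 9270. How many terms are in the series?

Using S = n/2 × [2a + (n-1)d]
9270 = n/2 × [2(8) + (n-1)(9)]
9270 = n/2 × [16 + 9n - 9]
18540 = n × [7 + 9n]
9n² + (7)n - 18540 = 0
Discriminant: Δ = (7)² - 4(9)(-18540) = 49 + 667440 = 667489
√Δ = 817
n = [-(7) + √Δ] / (2·9) = (-7 + 817) / 18 = 810 / 18 = 45
(The negative root is discarded since n must be a positive integer.)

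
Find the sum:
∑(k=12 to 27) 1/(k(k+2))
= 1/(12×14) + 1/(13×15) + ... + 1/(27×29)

Partial fractions: 1/(k(k+2)) = (1/2)[1/k - 1/(k+2)]
Telescoping leaves the first two and last two terms:
= (1/2)[1/12 + 1/13 - 1/28 - 1/29]
= 713/15834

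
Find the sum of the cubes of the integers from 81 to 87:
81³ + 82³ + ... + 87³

Use ∑_{k=1}^{n} k³ = [n(n+1)/2]², then subtract the first 80 terms.
∑_{k=1}^{87} k³ = [87×88/2]² = 3828² = 14653584
∑_{k=1}^{80} k³ = [80×81/2]² = 3240² = 10497600
∑_{k=81}^{87} k³ = 14653584 - 10497600 = 4155984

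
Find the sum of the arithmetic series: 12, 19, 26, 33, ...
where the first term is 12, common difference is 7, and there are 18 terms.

Sₙ = n/2 × (first + last)
Last term = a + (n-1)d = 12 + (18-1)×7 = 131
S_18 = 18/2 × (12 + 131)
S_18 = 18/2 × 143 = 1287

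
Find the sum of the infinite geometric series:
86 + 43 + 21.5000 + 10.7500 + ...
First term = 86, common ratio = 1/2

For |r| < 1, S = a / (1 - r)
S = 86 / (1 - (1/2))
S = 86 / (1/2)
S = 172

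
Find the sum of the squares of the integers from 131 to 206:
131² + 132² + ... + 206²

Use ∑_{k=1}^{n} k² = n(n+1)(2n+1)/6, then subtract the first 130 terms.
∑_{k=1}^{206} k² = 206×207×413/6 = 2935191
∑_{k=1}^{130} k² = 130×131×261/6 = 740805
∑_{k=131}^{206} k² = 2935191 - 740805 = 2194386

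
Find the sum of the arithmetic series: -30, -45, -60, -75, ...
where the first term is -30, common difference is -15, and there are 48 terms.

Sₙ = n/2 × (first + last)
Last term = a + (n-1)d = -30 + (48-1)×(-15) = -735
S_48 = 48/2 × (-30 + (-735))
S_48 = 48/2 × (-765) = -18360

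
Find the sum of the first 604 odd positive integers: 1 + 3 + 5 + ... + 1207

Sum of first n odd numbers = n²
= 604²
= 364816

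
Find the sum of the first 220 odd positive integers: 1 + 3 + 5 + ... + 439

Sum of first n odd numbers = n²
= 220²
= 48400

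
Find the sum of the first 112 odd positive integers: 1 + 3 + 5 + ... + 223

Sum of first n odd numbers = n²
= 112²
= 12544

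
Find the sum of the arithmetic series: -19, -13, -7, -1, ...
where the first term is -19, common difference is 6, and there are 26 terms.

Sₙ = n/2 × (first + last)
Last term = a + (n-1)d = -19 + (26-1)×6 = 131
S_26 = 26/2 × (-19 + 131)
S_26 = 26/2 × 112 = 1456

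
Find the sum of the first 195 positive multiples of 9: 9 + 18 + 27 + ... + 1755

Factor out 9: = 9(1 + 2 + ... + 195) = 9 × n(n+1)/2
= 9 × 195×196/2
= 9 × 19110
= 171990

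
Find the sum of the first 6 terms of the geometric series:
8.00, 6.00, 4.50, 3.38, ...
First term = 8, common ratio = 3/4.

Sₙ = a(1 - rⁿ) / (1 - r)
S_6 = 8(1 - (3/4)^6) / (1 - (3/4))
S_6 = 8(1 - (729/4096)) / (1/4)
S_6 = 3367/128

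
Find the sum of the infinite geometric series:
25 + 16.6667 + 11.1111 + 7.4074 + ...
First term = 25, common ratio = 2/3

For |r| < 1, S = a / (1 - r)
S = 25 / (1 - (2/3))
S = 25 / (1/3)
S = 75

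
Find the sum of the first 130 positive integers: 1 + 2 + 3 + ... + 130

Formula: ∑k = n(n+1)/2
= 130×131/2
= 17030/2
= 8515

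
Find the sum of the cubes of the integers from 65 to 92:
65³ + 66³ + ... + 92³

Use ∑_{k=1}^{n} k³ = [n(n+1)/2]², then subtract the first 64 terms.
∑_{k=1}^{92} k³ = [92×93/2]² = 4278² = 18301284
∑_{k=1}^{64} k³ = [64×65/2]² = 2080² = 4326400
∑_{k=65}^{92} k³ = 18301284 - 4326400 = 13974884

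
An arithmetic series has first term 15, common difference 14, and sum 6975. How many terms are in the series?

Using S = n/2 × [2a + (n-1)d]
6975 = n/2 × [2(15) + (n-1)(14)]
6975 = n/2 × [30 + 14n - 14]
13950 = n × [16 + 14n]
14n² + (16)n - 13950 = 0
Discriminant: Δ = (16)² - 4(14)(-13950) = 256 + 781200 = 781456
√Δ = 884
n = [-(16) + √Δ] / (2·14) = (-16 + 884) / 28 = 868 / 28 = 31
(The negative root is discarded since n must be a positive integer.)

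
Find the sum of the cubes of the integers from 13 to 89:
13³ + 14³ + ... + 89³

Use ∑_{k=1}^{n} k³ = [n(n+1)/2]², then subtract the first 12 terms.
∑_{k=1}^{89} k³ = [89×90/2]² = 4005² = 16040025
∑_{k=1}^{12} k³ = [12×13/2]² = 78² = 6084
∑_{k=13}^{89} k³ = 16040025 - 6084 = 16033941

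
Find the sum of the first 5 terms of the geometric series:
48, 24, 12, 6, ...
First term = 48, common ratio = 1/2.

Sₙ = a(1 - rⁿ) / (1 - r)
S_5 = 48(1 - (1/2)^5) / (1 - (1/2))
S_5 = 48(1 - (1/32)) / (1/2)
S_5 = 93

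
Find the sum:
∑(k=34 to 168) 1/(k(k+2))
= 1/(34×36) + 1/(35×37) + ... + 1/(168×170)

Partial fractions: 1/(k(k+2)) = (1/2)[1/k - 1/(k+2)]
Telescoping leaves the first two and last two terms:
= (1/2)[1/34 + 1/35 - 1/169 - 1/170]
= 2322/100555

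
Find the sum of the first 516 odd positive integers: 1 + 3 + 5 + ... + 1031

Sum of first n odd numbers = n²
= 516²
= 266256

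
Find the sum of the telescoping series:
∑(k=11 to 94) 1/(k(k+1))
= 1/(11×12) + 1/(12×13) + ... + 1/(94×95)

Partial fractions: 1/(k(k+1)) = 1/k - 1/(k+1)
The series telescopes:
= (1/11 - 1/12) + (1/12 - 1/13) + ... + (1/94 - 1/95)
= 1/11 - 1/95
= 84/1045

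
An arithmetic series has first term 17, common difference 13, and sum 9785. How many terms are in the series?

Using S = n/2 × [2a + (n-1)d]
9785 = n/2 × [2(17) + (n-1)(13)]
9785 = n/2 × [34 + 13n - 13]
19570 = n × [21 + 13n]
13n² + (21)n - 19570 = 0
Discriminant: Δ = (21)² - 4(13)(-19570) = 441 + 1017640 = 1018081
√Δ = 1009
n = [-(21) + √Δ] / (2·13) = (-21 + 1009) / 26 = 988 / 26 = 38
(The negative root is discarded since n must be a positive integer.)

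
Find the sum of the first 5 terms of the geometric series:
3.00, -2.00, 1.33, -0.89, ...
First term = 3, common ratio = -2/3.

Sₙ = a(1 - rⁿ) / (1 - r)
S_5 = 3(1 - (-2/3)^5) / (1 - (-2/3))
S_5 = 3(1 - (-32/243)) / (5/3)
S_5 = 55/27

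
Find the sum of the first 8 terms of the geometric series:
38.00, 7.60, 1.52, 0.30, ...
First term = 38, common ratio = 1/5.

Sₙ = a(1 - rⁿ) / (1 - r)
S_8 = 38(1 - (1/5)^8) / (1 - (1/5))
S_8 = 38(1 - (1/390625)) / (4/5)
S_8 = 3710928/78125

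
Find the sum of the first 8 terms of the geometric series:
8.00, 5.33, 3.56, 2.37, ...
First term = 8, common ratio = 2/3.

Sₙ = a(1 - rⁿ) / (1 - r)
S_8 = 8(1 - (2/3)^8) / (1 - (2/3))
S_8 = 8(1 - (256/6561)) / (1/3)
S_8 = 50440/2187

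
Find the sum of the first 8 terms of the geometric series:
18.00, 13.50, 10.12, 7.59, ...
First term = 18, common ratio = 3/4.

Sₙ = a(1 - rⁿ) / (1 - r)
S_8 = 18(1 - (3/4)^8) / (1 - (3/4))
S_8 = 18(1 - (6561/65536)) / (1/4)
S_8 = 530775/8192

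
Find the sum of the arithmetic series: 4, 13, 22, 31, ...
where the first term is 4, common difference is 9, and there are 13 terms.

Sₙ = n/2 × (first + last)
Last term = a + (n-1)d = 4 + (13-1)×9 = 112
S_13 = 13/2 × (4 + 112)
S_13 = 13/2 × 116 = 754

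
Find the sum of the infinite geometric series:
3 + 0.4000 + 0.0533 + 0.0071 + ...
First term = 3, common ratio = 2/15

For |r| < 1, S = a / (1 - r)
S = 3 / (1 - (2/15))
S = 3 / (13/15)
S = 45/13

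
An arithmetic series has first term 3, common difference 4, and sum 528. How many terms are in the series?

Using S = n/2 × [2a + (n-1)d]
528 = n/2 × [2(3) + (n-1)(4)]
528 = n/2 × [6 + 4n - 4]
1056 = n × [2 + 4n]
4n² + (2)n - 1056 = 0
Discriminant: Δ = (2)² - 4(4)(-1056) = 4 + 16896 = 16900
√Δ = 130
n = [-(2) + √Δ] / (2·4) = (-2 + 130) / 8 = 128 / 8 = 16
(The negative root is discarded since n must be a positive integer.)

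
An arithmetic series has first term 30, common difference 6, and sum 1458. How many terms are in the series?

Using S = n/2 × [2a + (n-1)d]
1458 = n/2 × [2(30) + (n-1)(6)]
1458 = n/2 × [60 + 6n - 6]
2916 = n × [54 + 6n]
6n² + (54)n - 2916 = 0
Discriminant: Δ = (54)² - 4(6)(-2916) = 2916 + 69984 = 72900
√Δ = 270
n = [-(54) + √Δ] / (2·6) = (-54 + 270) / 12 = 216 / 12 = 18
(The negative root is discarded since n must be a positive integer.)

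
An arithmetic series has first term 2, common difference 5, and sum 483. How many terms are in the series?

Using S = n/2 × [2a + (n-1)d]
483 = n/2 × [2(2) + (n-1)(5)]
483 = n/2 × [4 + 5n - 5]
966 = n × [-1 + 5n]
5n² + (-1)n - 966 = 0
Discriminant: Δ = (-1)² - 4(5)(-966) = 1 + 19320 = 19321
√Δ = 139
n = [-(-1) + √Δ] / (2·5) = (1 + 139) / 10 = 140 / 10 = 14
(The negative root is discarded since n must be a positive integer.)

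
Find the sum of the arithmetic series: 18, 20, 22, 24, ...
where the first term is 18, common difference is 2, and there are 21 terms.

Sₙ = n/2 × (first + last)
Last term = a + (n-1)d = 18 + (21-1)×2 = 58
S_21 = 21/2 × (18 + 58)
S_21 = 21/2 × 76 = 798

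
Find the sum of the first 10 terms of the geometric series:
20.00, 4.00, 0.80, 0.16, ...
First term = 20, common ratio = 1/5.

Sₙ = a(1 - rⁿ) / (1 - r)
S_10 = 20(1 - (1/5)^10) / (1 - (1/5))
S_10 = 20(1 - (1/9765625)) / (4/5)
S_10 = 9765624/390625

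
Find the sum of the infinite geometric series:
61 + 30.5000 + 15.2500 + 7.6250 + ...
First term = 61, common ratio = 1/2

For |r| < 1, S = a / (1 - r)
S = 61 / (1 - (1/2))
S = 61 / (1/2)
S = 122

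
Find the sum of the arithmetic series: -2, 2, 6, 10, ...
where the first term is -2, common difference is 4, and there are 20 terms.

Sₙ = n/2 × (first + last)
Last term = a + (n-1)d = -2 + (20-1)×4 = 74
S_20 = 20/2 × (-2 + 74)
S_20 = 20/2 × 72 = 720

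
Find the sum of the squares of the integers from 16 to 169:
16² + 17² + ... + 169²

Use ∑_{k=1}^{n} k² = n(n+1)(2n+1)/6, then subtract the first 15 terms.
∑_{k=1}^{169} k² = 169×170×339/6 = 1623245
∑_{k=1}^{15} k² = 15×16×31/6 = 1240
∑_{k=16}^{169} k² = 1623245 - 1240 = 1622005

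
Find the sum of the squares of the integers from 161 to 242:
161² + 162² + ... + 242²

Use ∑_{k=1}^{n} k² = n(n+1)(2n+1)/6, then subtract the first 160 terms.
∑_{k=1}^{242} k² = 242×243×485/6 = 4753485
∑_{k=1}^{160} k² = 160×161×321/6 = 1378160
∑_{k=161}^{242} k² = 4753485 - 1378160 = 3375325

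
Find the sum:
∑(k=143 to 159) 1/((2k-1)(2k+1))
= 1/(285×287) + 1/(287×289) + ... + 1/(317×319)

Partial fractions: 1/((2k-1)(2k+1)) = (1/2)[1/(2k-1) - 1/(2k+1)]
The series telescopes:
= (1/2)[1/285 - 1/319]
= 17/90915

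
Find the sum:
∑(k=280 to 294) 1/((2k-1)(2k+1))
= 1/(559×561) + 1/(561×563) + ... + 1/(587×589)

Partial fractions: 1/((2k-1)(2k+1)) = (1/2)[1/(2k-1) - 1/(2k+1)]
The series telescopes:
= (1/2)[1/559 - 1/589]
= 15/329251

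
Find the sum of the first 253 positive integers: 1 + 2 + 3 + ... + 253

Formula: ∑k = n(n+1)/2
= 253×254/2
= 64262/2
= 32131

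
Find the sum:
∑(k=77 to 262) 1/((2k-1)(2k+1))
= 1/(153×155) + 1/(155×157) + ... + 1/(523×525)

Partial fractions: 1/((2k-1)(2k+1)) = (1/2)[1/(2k-1) - 1/(2k+1)]
The series telescopes:
= (1/2)[1/153 - 1/525]
= 62/26775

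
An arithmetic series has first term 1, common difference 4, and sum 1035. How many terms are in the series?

Using S = n/2 × [2a + (n-1)d]
1035 = n/2 × [2(1) + (n-1)(4)]
1035 = n/2 × [2 + 4n - 4]
2070 = n × [-2 + 4n]
4n² + (-2)n - 2070 = 0
Discriminant: Δ = (-2)² - 4(4)(-2070) = 4 + 33120 = 33124
√Δ = 182
n = [-(-2) + √Δ] / (2·4) = (2 + 182) / 8 = 184 / 8 = 23
(The negative root is discarded since n must be a positive integer.)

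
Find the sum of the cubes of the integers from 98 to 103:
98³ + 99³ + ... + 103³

Use ∑_{k=1}^{n} k³ = [n(n+1)/2]², then subtract the first 97 terms.
∑_{k=1}^{103} k³ = [103×104/2]² = 5356² = 28686736
∑_{k=1}^{97} k³ = [97×98/2]² = 4753² = 22591009
∑_{k=98}^{103} k³ = 28686736 - 22591009 = 6095727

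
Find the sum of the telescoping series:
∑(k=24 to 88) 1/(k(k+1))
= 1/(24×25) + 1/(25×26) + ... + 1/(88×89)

Partial fractions: 1/(k(k+1)) = 1/k - 1/(k+1)
The series telescopes:
= (1/24 - 1/25) + (1/25 - 1/26) + ... + (1/88 - 1/89)
= 1/24 - 1/89
= 65/2136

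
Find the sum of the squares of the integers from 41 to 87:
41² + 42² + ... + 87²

Use ∑_{k=1}^{n} k² = n(n+1)(2n+1)/6, then subtract the first 40 terms.
∑_{k=1}^{87} k² = 87×88×175/6 = 223300
∑_{k=1}^{40} k² = 40×41×81/6 = 22140
∑_{k=41}^{87} k² = 223300 - 22140 = 201160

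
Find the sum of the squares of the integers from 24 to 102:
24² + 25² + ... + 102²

Use ∑_{k=1}^{n} k² = n(n+1)(2n+1)/6, then subtract the first 23 terms.
∑_{k=1}^{102} k² = 102×103×205/6 = 358955
∑_{k=1}^{23} k² = 23×24×47/6 = 4324
∑_{k=24}^{102} k² = 358955 - 4324 = 354631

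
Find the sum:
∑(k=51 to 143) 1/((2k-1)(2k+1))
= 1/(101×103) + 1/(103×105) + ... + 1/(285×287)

Partial fractions: 1/((2k-1)(2k+1)) = (1/2)[1/(2k-1) - 1/(2k+1)]
The series telescopes:
= (1/2)[1/101 - 1/287]
= 93/28987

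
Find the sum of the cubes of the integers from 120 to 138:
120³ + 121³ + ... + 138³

Use ∑_{k=1}^{n} k³ = [n(n+1)/2]², then subtract the first 119 terms.
∑_{k=1}^{138} k³ = [138×139/2]² = 9591² = 91987281
∑_{k=1}^{119} k³ = [119×120/2]² = 7140² = 50979600
∑_{k=120}^{138} k³ = 91987281 - 50979600 = 41007681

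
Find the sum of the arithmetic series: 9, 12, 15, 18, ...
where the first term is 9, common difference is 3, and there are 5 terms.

Sₙ = n/2 × (first + last)
Last term = a + (n-1)d = 9 + (5-1)×3 = 21
S_5 = 5/2 × (9 + 21)
S_5 = 5/2 × 30 = 75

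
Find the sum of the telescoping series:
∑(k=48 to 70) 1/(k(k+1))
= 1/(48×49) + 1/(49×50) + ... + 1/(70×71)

Partial fractions: 1/(k(k+1)) = 1/k - 1/(k+1)
The series telescopes:
= (1/48 - 1/49) + (1/49 - 1/50) + ... + (1/70 - 1/71)
= 1/48 - 1/71
= 23/3408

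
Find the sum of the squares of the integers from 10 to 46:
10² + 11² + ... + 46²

Use ∑_{k=1}^{n} k² = n(n+1)(2n+1)/6, then subtract the first 9 terms.
∑_{k=1}^{46} k² = 46×47×93/6 = 33511
∑_{k=1}^{9} k² = 9×10×19/6 = 285
∑_{k=10}^{46} k² = 33511 - 285 = 33226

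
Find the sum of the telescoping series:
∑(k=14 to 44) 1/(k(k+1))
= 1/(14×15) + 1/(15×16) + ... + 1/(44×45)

Partial fractions: 1/(k(k+1)) = 1/k - 1/(k+1)
The series telescopes:
= (1/14 - 1/15) + (1/15 - 1/16) + ... + (1/44 - 1/45)
= 1/14 - 1/45
= 31/630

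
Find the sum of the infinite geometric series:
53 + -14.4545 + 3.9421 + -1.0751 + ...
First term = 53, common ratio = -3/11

For |r| < 1, S = a / (1 - r)
S = 53 / (1 - (-3/11))
S = 53 / (14/11)
S = 583/14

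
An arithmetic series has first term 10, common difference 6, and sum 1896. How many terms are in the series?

Using S = n/2 × [2a + (n-1)d]
1896 = n/2 × [2(10) + (n-1)(6)]
1896 = n/2 × [20 + 6n - 6]
3792 = n × [14 + 6n]
6n² + (14)n - 3792 = 0
Discriminant: Δ = (14)² - 4(6)(-3792) = 196 + 91008 = 91204
√Δ = 302
n = [-(14) + √Δ] / (2·6) = (-14 + 302) / 12 = 288 / 12 = 24
(The negative root is discarded since n must be a positive integer.)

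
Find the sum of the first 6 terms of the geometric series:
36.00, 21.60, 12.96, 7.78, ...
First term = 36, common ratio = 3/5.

Sₙ = a(1 - rⁿ) / (1 - r)
S_6 = 36(1 - (3/5)^6) / (1 - (3/5))
S_6 = 36(1 - (729/15625)) / (2/5)
S_6 = 268128/3125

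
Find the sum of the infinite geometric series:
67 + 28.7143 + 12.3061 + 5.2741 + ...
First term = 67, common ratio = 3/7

For |r| < 1, S = a / (1 - r)
S = 67 / (1 - (3/7))
S = 67 / (4/7)
S = 469/4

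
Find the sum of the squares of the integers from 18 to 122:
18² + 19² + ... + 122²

Use ∑_{k=1}^{n} k² = n(n+1)(2n+1)/6, then subtract the first 17 terms.
∑_{k=1}^{122} k² = 122×123×245/6 = 612745
∑_{k=1}^{17} k² = 17×18×35/6 = 1785
∑_{k=18}^{122} k² = 612745 - 1785 = 610960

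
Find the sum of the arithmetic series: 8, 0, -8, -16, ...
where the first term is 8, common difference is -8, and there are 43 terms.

Sₙ = n/2 × (first + last)
Last term = a + (n-1)d = 8 + (43-1)×(-8) = -328
S_43 = 43/2 × (8 + (-328))
S_43 = 43/2 × (-320) = -6880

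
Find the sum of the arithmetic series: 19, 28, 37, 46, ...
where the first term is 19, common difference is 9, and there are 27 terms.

Sₙ = n/2 × (first + last)
Last term = a + (n-1)d = 19 + (27-1)×9 = 253
S_27 = 27/2 × (19 + 253)
S_27 = 27/2 × 272 = 3672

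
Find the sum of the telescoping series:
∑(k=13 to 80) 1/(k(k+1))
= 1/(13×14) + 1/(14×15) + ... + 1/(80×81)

Partial fractions: 1/(k(k+1)) = 1/k - 1/(k+1)
The series telescopes:
= (1/13 - 1/14) + (1/14 - 1/15) + ... + (1/80 - 1/81)
= 1/13 - 1/81
= 68/1053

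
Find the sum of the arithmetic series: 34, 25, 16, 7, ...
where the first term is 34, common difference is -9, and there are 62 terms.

Sₙ = n/2 × (first + last)
Last term = a + (n-1)d = 34 + (62-1)×(-9) = -515
S_62 = 62/2 × (34 + (-515))
S_62 = 62/2 × (-481) = -14911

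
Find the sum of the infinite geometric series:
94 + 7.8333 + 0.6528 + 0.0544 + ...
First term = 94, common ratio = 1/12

For |r| < 1, S = a / (1 - r)
S = 94 / (1 - (1/12))
S = 94 / (11/12)
S = 1128/11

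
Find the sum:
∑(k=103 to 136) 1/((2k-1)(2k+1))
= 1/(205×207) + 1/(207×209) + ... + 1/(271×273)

Partial fractions: 1/((2k-1)(2k+1)) = (1/2)[1/(2k-1) - 1/(2k+1)]
The series telescopes:
= (1/2)[1/205 - 1/273]
= 34/55965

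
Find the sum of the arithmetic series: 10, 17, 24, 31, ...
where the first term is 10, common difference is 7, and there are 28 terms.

Sₙ = n/2 × (first + last)
Last term = a + (n-1)d = 10 + (28-1)×7 = 199
S_28 = 28/2 × (10 + 199)
S_28 = 28/2 × 209 = 2926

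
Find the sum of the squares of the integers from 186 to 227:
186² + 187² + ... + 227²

Use ∑_{k=1}^{n} k² = n(n+1)(2n+1)/6, then subtract the first 185 terms.
∑_{k=1}^{227} k² = 227×228×455/6 = 3924830
∑_{k=1}^{185} k² = 185×186×371/6 = 2127685
∑_{k=186}^{227} k² = 3924830 - 2127685 = 1797145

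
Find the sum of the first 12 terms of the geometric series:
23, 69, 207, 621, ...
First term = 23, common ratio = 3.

Sₙ = a(1 - rⁿ) / (1 - r)
S_12 = 23(1 - 3^12) / (1 - 3)
S_12 = 23(1 - 531441) / (-2)
S_12 = 6111560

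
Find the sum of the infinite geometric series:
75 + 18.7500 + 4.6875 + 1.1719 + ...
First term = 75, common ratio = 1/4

For |r| < 1, S = a / (1 - r)
S = 75 / (1 - (1/4))
S = 75 / (3/4)
S = 100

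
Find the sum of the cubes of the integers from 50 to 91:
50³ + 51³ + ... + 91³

Use ∑_{k=1}^{n} k³ = [n(n+1)/2]², then subtract the first 49 terms.
∑_{k=1}^{91} k³ = [91×92/2]² = 4186² = 17522596
∑_{k=1}^{49} k³ = [49×50/2]² = 1225² = 1500625
∑_{k=50}^{91} k³ = 17522596 - 1500625 = 16021971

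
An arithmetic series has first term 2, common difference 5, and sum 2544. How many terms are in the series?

Using S = n/2 × [2a + (n-1)d]
2544 = n/2 × [2(2) + (n-1)(5)]
2544 = n/2 × [4 + 5n - 5]
5088 = n × [-1 + 5n]
5n² + (-1)n - 5088 = 0
Discriminant: Δ = (-1)² - 4(5)(-5088) = 1 + 101760 = 101761
√Δ = 319
n = [-(-1) + √Δ] / (2·5) = (1 + 319) / 10 = 320 / 10 = 32
(The negative root is discarded since n must be a positive integer.)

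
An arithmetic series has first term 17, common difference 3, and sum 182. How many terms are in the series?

Using S = n/2 × [2a + (n-1)d]
182 = n/2 × [2(17) + (n-1)(3)]
182 = n/2 × [34 + 3n - 3]
364 = n × [31 + 3n]
3n² + (31)n - 364 = 0
Discriminant: Δ = (31)² - 4(3)(-364) = 961 + 4368 = 5329
√Δ = 73
n = [-(31) + √Δ] / (2·3) = (-31 + 73) / 6 = 42 / 6 = 7
(The negative root is discarded since n must be a positive integer.)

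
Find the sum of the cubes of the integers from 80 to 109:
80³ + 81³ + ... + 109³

Use ∑_{k=1}^{n} k³ = [n(n+1)/2]², then subtract the first 79 terms.
∑_{k=1}^{109} k³ = [109×110/2]² = 5995² = 35940025
∑_{k=1}^{79} k³ = [79×80/2]² = 3160² = 9985600
∑_{k=80}^{109} k³ = 35940025 - 9985600 = 25954425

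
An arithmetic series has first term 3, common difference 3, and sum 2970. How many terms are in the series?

Using S = n/2 × [2a + (n-1)d]
2970 = n/2 × [2(3) + (n-1)(3)]
2970 = n/2 × [6 + 3n - 3]
5940 = n × [3 + 3n]
3n² + (3)n - 5940 = 0
Discriminant: Δ = (3)² - 4(3)(-5940) = 9 + 71280 = 71289
√Δ = 267
n = [-(3) + √Δ] / (2·3) = (-3 + 267) / 6 = 264 / 6 = 44
(The negative root is discarded since n must be a positive integer.)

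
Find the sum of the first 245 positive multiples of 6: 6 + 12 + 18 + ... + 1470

Factor out 6: = 6(1 + 2 + ... + 245) = 6 × n(n+1)/2
= 6 × 245×246/2
= 6 × 30135
= 180810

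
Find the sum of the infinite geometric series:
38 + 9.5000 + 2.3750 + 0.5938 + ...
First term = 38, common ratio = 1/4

For |r| < 1, S = a / (1 - r)
S = 38 / (1 - (1/4))
S = 38 / (3/4)
S = 152/3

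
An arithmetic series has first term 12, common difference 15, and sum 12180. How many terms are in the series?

Using S = n/2 × [2a + (n-1)d]
12180 = n/2 × [2(12) + (n-1)(15)]
12180 = n/2 × [24 + 15n - 15]
24360 = n × [9 + 15n]
15n² + (9)n - 24360 = 0
Discriminant: Δ = (9)² - 4(15)(-24360) = 81 + 1461600 = 1461681
√Δ = 1209
n = [-(9) + √Δ] / (2·15) = (-9 + 1209) / 30 = 1200 / 30 = 40
(The negative root is discarded since n must be a positive integer.)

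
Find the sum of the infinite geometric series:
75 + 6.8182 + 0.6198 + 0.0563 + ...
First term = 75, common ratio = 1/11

For |r| < 1, S = a / (1 - r)
S = 75 / (1 - (1/11))
S = 75 / (10/11)
S = 165/2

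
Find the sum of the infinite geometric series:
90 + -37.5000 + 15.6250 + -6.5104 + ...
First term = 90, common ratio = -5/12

For |r| < 1, S = a / (1 - r)
S = 90 / (1 - (-5/12))
S = 90 / (17/12)
S = 1080/17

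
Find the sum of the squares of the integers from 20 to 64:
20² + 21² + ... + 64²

Use ∑_{k=1}^{n} k² = n(n+1)(2n+1)/6, then subtract the first 19 terms.
∑_{k=1}^{64} k² = 64×65×129/6 = 89440
∑_{k=1}^{19} k² = 19×20×39/6 = 2470
∑_{k=20}^{64} k² = 89440 - 2470 = 86970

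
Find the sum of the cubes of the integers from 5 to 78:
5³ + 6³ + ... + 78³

Use ∑_{k=1}^{n} k³ = [n(n+1)/2]², then subtract the first 4 terms.
∑_{k=1}^{78} k³ = [78×79/2]² = 3081² = 9492561
∑_{k=1}^{4} k³ = [4×5/2]² = 10² = 100
∑_{k=5}^{78} k³ = 9492561 - 100 = 9492461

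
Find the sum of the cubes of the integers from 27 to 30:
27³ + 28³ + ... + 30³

Use ∑_{k=1}^{n} k³ = [n(n+1)/2]², then subtract the first 26 terms.
∑_{k=1}^{30} k³ = [30×31/2]² = 465² = 216225
∑_{k=1}^{26} k³ = [26×27/2]² = 351² = 123201
∑_{k=27}^{30} k³ = 216225 - 123201 = 93024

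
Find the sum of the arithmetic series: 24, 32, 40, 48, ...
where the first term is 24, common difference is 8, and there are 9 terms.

Sₙ = n/2 × (first + last)
Last term = a + (n-1)d = 24 + (9-1)×8 = 88
S_9 = 9/2 × (24 + 88)
S_9 = 9/2 × 112 = 504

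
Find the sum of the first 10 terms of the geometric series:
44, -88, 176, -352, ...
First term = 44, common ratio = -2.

Sₙ = a(1 - rⁿ) / (1 - r)
S_10 = 44(1 - (-2)^10) / (1 - (-2))
S_10 = 44(1 - 1024) / (3)
S_10 = -15004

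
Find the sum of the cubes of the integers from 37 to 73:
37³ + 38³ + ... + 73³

Use ∑_{k=1}^{n} k³ = [n(n+1)/2]², then subtract the first 36 terms.
∑_{k=1}^{73} k³ = [73×74/2]² = 2701² = 7295401
∑_{k=1}^{36} k³ = [36×37/2]² = 666² = 443556
∑_{k=37}^{73} k³ = 7295401 - 443556 = 6851845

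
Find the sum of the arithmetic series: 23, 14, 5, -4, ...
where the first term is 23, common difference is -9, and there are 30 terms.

Sₙ = n/2 × (first + last)
Last term = a + (n-1)d = 23 + (30-1)×(-9) = -238
S_30 = 30/2 × (23 + (-238))
S_30 = 30/2 × (-215) = -3225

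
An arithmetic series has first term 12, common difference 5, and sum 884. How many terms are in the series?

Using S = n/2 × [2a + (n-1)d]
884 = n/2 × [2(12) + (n-1)(5)]
884 = n/2 × [24 + 5n - 5]
1768 = n × [19 + 5n]
5n² + (19)n - 1768 = 0
Discriminant: Δ = (19)² - 4(5)(-1768) = 361 + 35360 = 35721
√Δ = 189
n = [-(19) + √Δ] / (2·5) = (-19 + 189) / 10 = 170 / 10 = 17
(The negative root is discarded since n must be a positive integer.)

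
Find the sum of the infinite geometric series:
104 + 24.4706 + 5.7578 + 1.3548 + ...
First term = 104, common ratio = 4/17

For |r| < 1, S = a / (1 - r)
S = 104 / (1 - (4/17))
S = 104 / (13/17)
S = 136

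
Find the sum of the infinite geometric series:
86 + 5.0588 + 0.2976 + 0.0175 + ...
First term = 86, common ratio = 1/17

For |r| < 1, S = a / (1 - r)
S = 86 / (1 - (1/17))
S = 86 / (16/17)
S = 731/8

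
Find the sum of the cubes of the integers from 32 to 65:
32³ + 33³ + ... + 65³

Use ∑_{k=1}^{n} k³ = [n(n+1)/2]², then subtract the first 31 terms.
∑_{k=1}^{65} k³ = [65×66/2]² = 2145² = 4601025
∑_{k=1}^{31} k³ = [31×32/2]² = 496² = 246016
∑_{k=32}^{65} k³ = 4601025 - 246016 = 4355009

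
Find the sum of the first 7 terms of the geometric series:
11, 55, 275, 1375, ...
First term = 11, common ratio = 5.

Sₙ = a(1 - rⁿ) / (1 - r)
S_7 = 11(1 - 5^7) / (1 - 5)
S_7 = 11(1 - 78125) / (-4)
S_7 = 214841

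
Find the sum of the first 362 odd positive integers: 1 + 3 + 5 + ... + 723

Sum of first n odd numbers = n²
= 362²
= 131044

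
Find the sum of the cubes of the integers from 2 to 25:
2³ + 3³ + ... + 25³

Use ∑_{k=1}^{n} k³ = [n(n+1)/2]², then subtract the first 1 terms.
∑_{k=1}^{25} k³ = [25×26/2]² = 325² = 105625
∑_{k=1}^{1} k³ = [1×2/2]² = 1² = 1
∑_{k=2}^{25} k³ = 105625 - 1 = 105624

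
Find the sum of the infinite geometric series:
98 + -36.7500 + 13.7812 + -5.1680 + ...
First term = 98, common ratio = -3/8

For |r| < 1, S = a / (1 - r)
S = 98 / (1 - (-3/8))
S = 98 / (11/8)
S = 784/11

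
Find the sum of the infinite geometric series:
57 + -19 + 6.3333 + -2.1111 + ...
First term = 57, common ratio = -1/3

For |r| < 1, S = a / (1 - r)
S = 57 / (1 - (-1/3))
S = 57 / (4/3)
S = 171/4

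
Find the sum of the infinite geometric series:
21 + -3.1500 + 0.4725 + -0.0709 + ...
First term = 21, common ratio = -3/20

For |r| < 1, S = a / (1 - r)
S = 21 / (1 - (-3/20))
S = 21 / (23/20)
S = 420/23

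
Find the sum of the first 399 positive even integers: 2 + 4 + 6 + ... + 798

Sum of first n even numbers = n(n+1)
= 399×400
= 159600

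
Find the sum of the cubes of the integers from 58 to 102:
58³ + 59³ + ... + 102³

Use ∑_{k=1}^{n} k³ = [n(n+1)/2]², then subtract the first 57 terms.
∑_{k=1}^{102} k³ = [102×103/2]² = 5253² = 27594009
∑_{k=1}^{57} k³ = [57×58/2]² = 1653² = 2732409
∑_{k=58}^{102} k³ = 27594009 - 2732409 = 24861600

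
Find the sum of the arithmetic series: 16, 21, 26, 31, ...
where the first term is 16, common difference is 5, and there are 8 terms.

Sₙ = n/2 × (first + last)
Last term = a + (n-1)d = 16 + (8-1)×5 = 51
S_8 = 8/2 × (16 + 51)
S_8 = 8/2 × 67 = 268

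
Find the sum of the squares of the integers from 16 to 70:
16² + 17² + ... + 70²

Use ∑_{k=1}^{n} k² = n(n+1)(2n+1)/6, then subtract the first 15 terms.
∑_{k=1}^{70} k² = 70×71×141/6 = 116795
∑_{k=1}^{15} k² = 15×16×31/6 = 1240
∑_{k=16}^{70} k² = 116795 - 1240 = 115555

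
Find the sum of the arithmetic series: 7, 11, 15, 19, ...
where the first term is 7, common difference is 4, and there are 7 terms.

Sₙ = n/2 × (first + last)
Last term = a + (n-1)d = 7 + (7-1)×4 = 31
S_7 = 7/2 × (7 + 31)
S_7 = 7/2 × 38 = 133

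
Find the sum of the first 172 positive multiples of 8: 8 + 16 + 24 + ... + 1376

Factor out 8: = 8(1 + 2 + ... + 172) = 8 × n(n+1)/2
= 8 × 172×173/2
= 8 × 14878
= 119024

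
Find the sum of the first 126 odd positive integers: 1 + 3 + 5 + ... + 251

Sum of first n odd numbers = n²
= 126²
= 15876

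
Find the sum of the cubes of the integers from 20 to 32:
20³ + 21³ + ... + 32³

Use ∑_{k=1}^{n} k³ = [n(n+1)/2]², then subtract the first 19 terms.
∑_{k=1}^{32} k³ = [32×33/2]² = 528² = 278784
∑_{k=1}^{19} k³ = [19×20/2]² = 190² = 36100
∑_{k=20}^{32} k³ = 278784 - 36100 = 242684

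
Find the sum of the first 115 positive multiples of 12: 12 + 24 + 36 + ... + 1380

Factor out 12: = 12(1 + 2 + ... + 115) = 12 × n(n+1)/2
= 12 × 115×116/2
= 12 × 6670
= 80040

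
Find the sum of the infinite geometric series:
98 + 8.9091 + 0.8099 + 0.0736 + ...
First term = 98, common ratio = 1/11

For |r| < 1, S = a / (1 - r)
S = 98 / (1 - (1/11))
S = 98 / (10/11)
S = 539/5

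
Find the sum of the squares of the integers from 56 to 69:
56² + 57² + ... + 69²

Use ∑_{k=1}^{n} k² = n(n+1)(2n+1)/6, then subtract the first 55 terms.
∑_{k=1}^{69} k² = 69×70×139/6 = 111895
∑_{k=1}^{55} k² = 55×56×111/6 = 56980
∑_{k=56}^{69} k² = 111895 - 56980 = 54915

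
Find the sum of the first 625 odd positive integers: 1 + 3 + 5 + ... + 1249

Sum of first n odd numbers = n²
= 625²
= 390625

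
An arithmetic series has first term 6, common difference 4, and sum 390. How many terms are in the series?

Using S = n/2 × [2a + (n-1)d]
390 = n/2 × [2(6) + (n-1)(4)]
390 = n/2 × [12 + 4n - 4]
780 = n × [8 + 4n]
4n² + (8)n - 780 = 0
Discriminant: Δ = (8)² - 4(4)(-780) = 64 + 12480 = 12544
√Δ = 112
n = [-(8) + √Δ] / (2·4) = (-8 + 112) / 8 = 104 / 8 = 13
(The negative root is discarded since n must be a positive integer.)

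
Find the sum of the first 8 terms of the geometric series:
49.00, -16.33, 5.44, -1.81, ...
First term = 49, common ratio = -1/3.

Sₙ = a(1 - rⁿ) / (1 - r)
S_8 = 49(1 - (-1/3)^8) / (1 - (-1/3))
S_8 = 49(1 - (1/6561)) / (4/3)
S_8 = 80360/2187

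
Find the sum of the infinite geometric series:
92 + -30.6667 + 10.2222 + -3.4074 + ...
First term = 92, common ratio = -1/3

For |r| < 1, S = a / (1 - r)
S = 92 / (1 - (-1/3))
S = 92 / (4/3)
S = 69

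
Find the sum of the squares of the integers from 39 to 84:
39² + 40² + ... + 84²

Use ∑_{k=1}^{n} k² = n(n+1)(2n+1)/6, then subtract the first 38 terms.
∑_{k=1}^{84} k² = 84×85×169/6 = 201110
∑_{k=1}^{38} k² = 38×39×77/6 = 19019
∑_{k=39}^{84} k² = 201110 - 19019 = 182091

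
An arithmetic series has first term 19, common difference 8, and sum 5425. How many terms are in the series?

Using S = n/2 × [2a + (n-1)d]
5425 = n/2 × [2(19) + (n-1)(8)]
5425 = n/2 × [38 + 8n - 8]
10850 = n × [30 + 8n]
8n² + (30)n - 10850 = 0
Discriminant: Δ = (30)² - 4(8)(-10850) = 900 + 347200 = 348100
√Δ = 590
n = [-(30) + √Δ] / (2·8) = (-30 + 590) / 16 = 560 / 16 = 35
(The negative root is discarded since n must be a positive integer.)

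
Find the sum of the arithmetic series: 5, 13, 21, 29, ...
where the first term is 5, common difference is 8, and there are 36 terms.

Sₙ = n/2 × (first + last)
Last term = a + (n-1)d = 5 + (36-1)×8 = 285
S_36 = 36/2 × (5 + 285)
S_36 = 36/2 × 290 = 5220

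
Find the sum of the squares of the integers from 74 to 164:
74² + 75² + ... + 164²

Use ∑_{k=1}^{n} k² = n(n+1)(2n+1)/6, then subtract the first 73 terms.
∑_{k=1}^{164} k² = 164×165×329/6 = 1483790
∑_{k=1}^{73} k² = 73×74×147/6 = 132349
∑_{k=74}^{164} k² = 1483790 - 132349 = 1351441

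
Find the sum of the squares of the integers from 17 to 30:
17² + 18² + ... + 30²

Use ∑_{k=1}^{n} k² = n(n+1)(2n+1)/6, then subtract the first 16 terms.
∑_{k=1}^{30} k² = 30×31×61/6 = 9455
∑_{k=1}^{16} k² = 16×17×33/6 = 1496
∑_{k=17}^{30} k² = 9455 - 1496 = 7959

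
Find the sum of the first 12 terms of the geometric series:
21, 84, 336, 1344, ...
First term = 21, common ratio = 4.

Sₙ = a(1 - rⁿ) / (1 - r)
S_12 = 21(1 - 4^12) / (1 - 4)
S_12 = 21(1 - 16777216) / (-3)
S_12 = 117440505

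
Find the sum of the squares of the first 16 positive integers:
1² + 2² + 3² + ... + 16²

Formula: ∑k² = n(n+1)(2n+1)/6
= 16×17×33/6
= 8976/6
= 1496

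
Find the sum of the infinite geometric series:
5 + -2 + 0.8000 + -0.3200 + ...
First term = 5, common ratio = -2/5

For |r| < 1, S = a / (1 - r)
S = 5 / (1 - (-2/5))
S = 5 / (7/5)
S = 25/7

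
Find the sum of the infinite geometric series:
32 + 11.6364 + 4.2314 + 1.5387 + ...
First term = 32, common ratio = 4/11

For |r| < 1, S = a / (1 - r)
S = 32 / (1 - (4/11))
S = 32 / (7/11)
S = 352/7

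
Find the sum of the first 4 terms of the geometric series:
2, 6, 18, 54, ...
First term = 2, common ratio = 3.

Sₙ = a(1 - rⁿ) / (1 - r)
S_4 = 2(1 - 3^4) / (1 - 3)
S_4 = 2(1 - 81) / (-2)
S_4 = 80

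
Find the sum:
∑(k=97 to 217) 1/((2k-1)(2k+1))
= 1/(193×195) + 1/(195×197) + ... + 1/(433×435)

Partial fractions: 1/((2k-1)(2k+1)) = (1/2)[1/(2k-1) - 1/(2k+1)]
The series telescopes:
= (1/2)[1/193 - 1/435]
= 121/83955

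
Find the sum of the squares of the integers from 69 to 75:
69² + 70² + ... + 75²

Use ∑_{k=1}^{n} k² = n(n+1)(2n+1)/6, then subtract the first 68 terms.
∑_{k=1}^{75} k² = 75×76×151/6 = 143450
∑_{k=1}^{68} k² = 68×69×137/6 = 107134
∑_{k=69}^{75} k² = 143450 - 107134 = 36316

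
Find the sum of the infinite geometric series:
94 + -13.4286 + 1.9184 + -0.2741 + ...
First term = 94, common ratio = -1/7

For |r| < 1, S = a / (1 - r)
S = 94 / (1 - (-1/7))
S = 94 / (8/7)
S = 329/4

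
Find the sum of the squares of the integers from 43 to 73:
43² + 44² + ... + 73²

Use ∑_{k=1}^{n} k² = n(n+1)(2n+1)/6, then subtract the first 42 terms.
∑_{k=1}^{73} k² = 73×74×147/6 = 132349
∑_{k=1}^{42} k² = 42×43×85/6 = 25585
∑_{k=43}^{73} k² = 132349 - 25585 = 106764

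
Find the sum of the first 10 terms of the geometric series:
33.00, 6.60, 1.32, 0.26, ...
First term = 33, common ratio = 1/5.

Sₙ = a(1 - rⁿ) / (1 - r)
S_10 = 33(1 - (1/5)^10) / (1 - (1/5))
S_10 = 33(1 - (1/9765625)) / (4/5)
S_10 = 80566398/1953125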